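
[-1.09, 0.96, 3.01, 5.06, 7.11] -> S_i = -1.09 + 2.05*i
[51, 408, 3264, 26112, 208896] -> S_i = 51*8^i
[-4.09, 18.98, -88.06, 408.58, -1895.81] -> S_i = -4.09*(-4.64)^i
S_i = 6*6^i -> [6, 36, 216, 1296, 7776]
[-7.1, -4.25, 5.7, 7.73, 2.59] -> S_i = Random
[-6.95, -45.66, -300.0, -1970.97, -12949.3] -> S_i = -6.95*6.57^i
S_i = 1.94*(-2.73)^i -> [1.94, -5.3, 14.46, -39.47, 107.76]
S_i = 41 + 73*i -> [41, 114, 187, 260, 333]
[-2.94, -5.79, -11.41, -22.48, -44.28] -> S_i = -2.94*1.97^i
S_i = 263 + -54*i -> [263, 209, 155, 101, 47]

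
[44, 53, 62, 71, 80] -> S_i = 44 + 9*i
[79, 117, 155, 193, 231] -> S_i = 79 + 38*i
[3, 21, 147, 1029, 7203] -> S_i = 3*7^i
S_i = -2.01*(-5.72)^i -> [-2.01, 11.5, -65.76, 376.17, -2151.69]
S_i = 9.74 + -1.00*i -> [9.74, 8.74, 7.74, 6.74, 5.74]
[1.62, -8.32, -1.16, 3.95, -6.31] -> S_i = Random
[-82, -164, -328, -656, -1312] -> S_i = -82*2^i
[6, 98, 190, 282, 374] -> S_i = 6 + 92*i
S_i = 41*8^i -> [41, 328, 2624, 20992, 167936]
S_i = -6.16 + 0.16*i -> [-6.16, -6.0, -5.84, -5.68, -5.52]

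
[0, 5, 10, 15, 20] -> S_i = 0 + 5*i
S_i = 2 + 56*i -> [2, 58, 114, 170, 226]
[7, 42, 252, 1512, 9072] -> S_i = 7*6^i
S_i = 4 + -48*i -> [4, -44, -92, -140, -188]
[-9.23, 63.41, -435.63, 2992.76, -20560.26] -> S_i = -9.23*(-6.87)^i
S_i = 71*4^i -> [71, 284, 1136, 4544, 18176]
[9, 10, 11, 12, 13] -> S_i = 9 + 1*i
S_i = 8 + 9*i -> [8, 17, 26, 35, 44]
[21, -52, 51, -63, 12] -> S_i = Random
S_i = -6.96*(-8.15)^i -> [-6.96, 56.72, -462.3, 3767.75, -30707.16]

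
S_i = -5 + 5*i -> [-5, 0, 5, 10, 15]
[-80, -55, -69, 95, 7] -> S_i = Random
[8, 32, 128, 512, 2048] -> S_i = 8*4^i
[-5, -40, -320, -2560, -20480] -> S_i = -5*8^i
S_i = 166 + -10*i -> [166, 156, 146, 136, 126]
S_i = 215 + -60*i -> [215, 155, 95, 35, -25]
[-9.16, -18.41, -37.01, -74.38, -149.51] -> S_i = -9.16*2.01^i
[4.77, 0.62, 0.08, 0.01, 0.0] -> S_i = 4.77*0.13^i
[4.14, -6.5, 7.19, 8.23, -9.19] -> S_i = Random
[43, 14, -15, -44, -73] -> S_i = 43 + -29*i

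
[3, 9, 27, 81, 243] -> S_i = 3*3^i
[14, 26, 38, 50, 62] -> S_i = 14 + 12*i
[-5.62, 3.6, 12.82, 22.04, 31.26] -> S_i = -5.62 + 9.22*i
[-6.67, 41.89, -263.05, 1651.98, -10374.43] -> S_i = -6.67*(-6.28)^i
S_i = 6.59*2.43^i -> [6.59, 16.01, 38.91, 94.56, 229.78]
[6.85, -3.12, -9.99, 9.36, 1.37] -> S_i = Random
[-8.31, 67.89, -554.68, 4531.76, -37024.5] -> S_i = -8.31*(-8.17)^i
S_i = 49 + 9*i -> [49, 58, 67, 76, 85]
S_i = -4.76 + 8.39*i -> [-4.76, 3.63, 12.02, 20.41, 28.8]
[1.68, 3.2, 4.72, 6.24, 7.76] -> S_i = 1.68 + 1.52*i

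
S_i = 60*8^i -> [60, 480, 3840, 30720, 245760]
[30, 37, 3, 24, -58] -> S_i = Random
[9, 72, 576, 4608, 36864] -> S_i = 9*8^i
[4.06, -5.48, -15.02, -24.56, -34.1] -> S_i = 4.06 + -9.54*i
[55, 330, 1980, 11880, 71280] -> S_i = 55*6^i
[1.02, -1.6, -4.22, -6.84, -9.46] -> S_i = 1.02 + -2.62*i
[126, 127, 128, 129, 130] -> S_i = 126 + 1*i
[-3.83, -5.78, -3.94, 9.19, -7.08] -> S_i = Random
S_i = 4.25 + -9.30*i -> [4.25, -5.05, -14.35, -23.65, -32.95]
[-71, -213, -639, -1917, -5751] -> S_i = -71*3^i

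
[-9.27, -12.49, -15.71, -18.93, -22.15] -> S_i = -9.27 + -3.22*i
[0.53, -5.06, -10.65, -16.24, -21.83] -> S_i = 0.53 + -5.59*i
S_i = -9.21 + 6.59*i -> [-9.21, -2.62, 3.97, 10.56, 17.15]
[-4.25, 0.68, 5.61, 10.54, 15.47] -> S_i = -4.25 + 4.93*i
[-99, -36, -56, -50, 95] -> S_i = Random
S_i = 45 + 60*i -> [45, 105, 165, 225, 285]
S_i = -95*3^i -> [-95, -285, -855, -2565, -7695]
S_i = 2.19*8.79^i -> [2.19, 19.25, 169.21, 1487.34, 13073.73]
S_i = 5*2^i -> [5, 10, 20, 40, 80]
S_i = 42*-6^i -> [42, -252, 1512, -9072, 54432]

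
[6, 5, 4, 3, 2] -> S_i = 6 + -1*i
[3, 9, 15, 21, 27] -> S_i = 3 + 6*i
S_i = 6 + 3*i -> [6, 9, 12, 15, 18]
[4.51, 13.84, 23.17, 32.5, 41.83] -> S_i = 4.51 + 9.33*i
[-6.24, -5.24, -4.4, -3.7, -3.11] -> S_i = -6.24*0.84^i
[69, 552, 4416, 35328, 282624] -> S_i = 69*8^i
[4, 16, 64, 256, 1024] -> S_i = 4*4^i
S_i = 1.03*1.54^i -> [1.03, 1.59, 2.44, 3.76, 5.79]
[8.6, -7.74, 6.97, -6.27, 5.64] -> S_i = 8.60*(-0.90)^i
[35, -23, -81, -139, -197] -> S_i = 35 + -58*i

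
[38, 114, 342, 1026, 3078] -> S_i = 38*3^i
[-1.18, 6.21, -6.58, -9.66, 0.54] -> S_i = Random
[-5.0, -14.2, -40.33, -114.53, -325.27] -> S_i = -5.00*2.84^i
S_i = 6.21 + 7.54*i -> [6.21, 13.75, 21.29, 28.83, 36.37]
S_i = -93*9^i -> [-93, -837, -7533, -67797, -610173]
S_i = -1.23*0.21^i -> [-1.23, -0.26, -0.05, -0.01, -0.0]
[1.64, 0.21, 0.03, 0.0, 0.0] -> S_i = 1.64*0.13^i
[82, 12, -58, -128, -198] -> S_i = 82 + -70*i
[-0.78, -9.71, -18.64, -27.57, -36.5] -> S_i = -0.78 + -8.93*i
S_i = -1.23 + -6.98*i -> [-1.23, -8.21, -15.19, -22.17, -29.15]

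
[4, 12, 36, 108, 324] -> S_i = 4*3^i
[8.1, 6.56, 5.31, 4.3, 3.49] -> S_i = 8.10*0.81^i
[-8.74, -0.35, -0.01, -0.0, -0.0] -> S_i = -8.74*0.04^i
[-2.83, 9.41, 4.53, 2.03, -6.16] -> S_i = Random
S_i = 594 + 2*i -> [594, 596, 598, 600, 602]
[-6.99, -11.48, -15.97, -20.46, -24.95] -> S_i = -6.99 + -4.49*i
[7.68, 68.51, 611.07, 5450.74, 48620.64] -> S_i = 7.68*8.92^i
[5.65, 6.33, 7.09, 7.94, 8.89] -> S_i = 5.65*1.12^i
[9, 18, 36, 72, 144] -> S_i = 9*2^i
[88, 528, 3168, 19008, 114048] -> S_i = 88*6^i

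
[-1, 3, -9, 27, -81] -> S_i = -1*-3^i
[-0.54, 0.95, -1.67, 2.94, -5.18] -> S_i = -0.54*(-1.76)^i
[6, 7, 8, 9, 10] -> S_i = 6 + 1*i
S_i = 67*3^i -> [67, 201, 603, 1809, 5427]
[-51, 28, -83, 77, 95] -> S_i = Random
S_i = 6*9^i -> [6, 54, 486, 4374, 39366]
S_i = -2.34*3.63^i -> [-2.34, -8.49, -30.83, -111.93, -406.3]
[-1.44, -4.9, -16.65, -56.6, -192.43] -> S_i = -1.44*3.40^i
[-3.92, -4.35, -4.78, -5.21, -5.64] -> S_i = -3.92 + -0.43*i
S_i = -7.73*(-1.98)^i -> [-7.73, 15.31, -30.3, 60.0, -118.81]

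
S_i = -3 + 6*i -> [-3, 3, 9, 15, 21]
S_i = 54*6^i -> [54, 324, 1944, 11664, 69984]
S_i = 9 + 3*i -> [9, 12, 15, 18, 21]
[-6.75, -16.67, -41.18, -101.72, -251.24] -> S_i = -6.75*2.47^i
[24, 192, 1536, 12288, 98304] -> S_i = 24*8^i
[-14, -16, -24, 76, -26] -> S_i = Random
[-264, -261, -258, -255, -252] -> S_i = -264 + 3*i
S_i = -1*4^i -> [-1, -4, -16, -64, -256]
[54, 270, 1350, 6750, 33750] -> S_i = 54*5^i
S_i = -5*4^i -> [-5, -20, -80, -320, -1280]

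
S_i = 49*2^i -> [49, 98, 196, 392, 784]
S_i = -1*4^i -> [-1, -4, -16, -64, -256]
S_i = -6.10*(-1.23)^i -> [-6.1, 7.5, -9.23, 11.35, -13.96]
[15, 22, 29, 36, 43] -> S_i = 15 + 7*i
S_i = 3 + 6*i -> [3, 9, 15, 21, 27]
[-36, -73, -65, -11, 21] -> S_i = Random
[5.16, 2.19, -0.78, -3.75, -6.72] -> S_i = 5.16 + -2.97*i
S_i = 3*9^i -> [3, 27, 243, 2187, 19683]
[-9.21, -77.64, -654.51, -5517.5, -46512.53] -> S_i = -9.21*8.43^i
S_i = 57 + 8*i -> [57, 65, 73, 81, 89]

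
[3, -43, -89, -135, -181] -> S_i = 3 + -46*i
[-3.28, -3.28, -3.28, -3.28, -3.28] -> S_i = -3.28*1.00^i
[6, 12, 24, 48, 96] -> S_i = 6*2^i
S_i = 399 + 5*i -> [399, 404, 409, 414, 419]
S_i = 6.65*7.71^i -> [6.65, 51.27, 395.3, 3047.79, 23498.45]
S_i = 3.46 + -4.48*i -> [3.46, -1.02, -5.5, -9.98, -14.46]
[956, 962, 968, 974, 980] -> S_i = 956 + 6*i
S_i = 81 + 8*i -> [81, 89, 97, 105, 113]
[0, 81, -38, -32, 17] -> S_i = Random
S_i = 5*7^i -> [5, 35, 245, 1715, 12005]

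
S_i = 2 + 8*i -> [2, 10, 18, 26, 34]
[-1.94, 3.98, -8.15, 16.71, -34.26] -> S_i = -1.94*(-2.05)^i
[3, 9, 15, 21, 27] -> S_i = 3 + 6*i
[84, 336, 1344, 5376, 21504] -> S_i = 84*4^i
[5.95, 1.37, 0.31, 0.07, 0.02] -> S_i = 5.95*0.23^i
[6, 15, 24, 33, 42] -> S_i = 6 + 9*i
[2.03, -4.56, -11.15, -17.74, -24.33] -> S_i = 2.03 + -6.59*i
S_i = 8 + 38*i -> [8, 46, 84, 122, 160]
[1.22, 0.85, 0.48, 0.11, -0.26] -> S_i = 1.22 + -0.37*i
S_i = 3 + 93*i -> [3, 96, 189, 282, 375]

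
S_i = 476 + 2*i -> [476, 478, 480, 482, 484]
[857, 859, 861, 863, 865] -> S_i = 857 + 2*i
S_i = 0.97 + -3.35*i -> [0.97, -2.38, -5.73, -9.08, -12.43]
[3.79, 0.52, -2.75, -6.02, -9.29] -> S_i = 3.79 + -3.27*i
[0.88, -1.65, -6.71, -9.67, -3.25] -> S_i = Random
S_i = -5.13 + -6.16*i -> [-5.13, -11.29, -17.45, -23.61, -29.77]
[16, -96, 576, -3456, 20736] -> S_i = 16*-6^i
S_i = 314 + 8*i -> [314, 322, 330, 338, 346]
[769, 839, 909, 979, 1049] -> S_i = 769 + 70*i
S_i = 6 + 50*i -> [6, 56, 106, 156, 206]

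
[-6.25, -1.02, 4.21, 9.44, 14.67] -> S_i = -6.25 + 5.23*i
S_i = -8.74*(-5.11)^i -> [-8.74, 44.66, -228.22, 1166.2, -5959.3]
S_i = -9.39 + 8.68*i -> [-9.39, -0.71, 7.97, 16.65, 25.33]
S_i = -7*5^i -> [-7, -35, -175, -875, -4375]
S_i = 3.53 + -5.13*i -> [3.53, -1.6, -6.73, -11.86, -16.99]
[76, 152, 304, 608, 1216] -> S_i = 76*2^i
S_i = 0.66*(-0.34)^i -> [0.66, -0.22, 0.08, -0.03, 0.01]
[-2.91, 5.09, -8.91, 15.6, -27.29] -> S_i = -2.91*(-1.75)^i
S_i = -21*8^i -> [-21, -168, -1344, -10752, -86016]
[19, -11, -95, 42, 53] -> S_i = Random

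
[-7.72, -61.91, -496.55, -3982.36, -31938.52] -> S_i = -7.72*8.02^i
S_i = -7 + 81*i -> [-7, 74, 155, 236, 317]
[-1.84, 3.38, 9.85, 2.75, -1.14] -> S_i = Random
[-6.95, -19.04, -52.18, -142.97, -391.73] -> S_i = -6.95*2.74^i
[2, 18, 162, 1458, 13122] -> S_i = 2*9^i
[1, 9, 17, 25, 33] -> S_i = 1 + 8*i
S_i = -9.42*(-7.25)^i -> [-9.42, 68.3, -495.14, 3589.76, -26025.73]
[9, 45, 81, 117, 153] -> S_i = 9 + 36*i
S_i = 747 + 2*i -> [747, 749, 751, 753, 755]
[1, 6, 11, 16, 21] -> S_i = 1 + 5*i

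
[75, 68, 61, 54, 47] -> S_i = 75 + -7*i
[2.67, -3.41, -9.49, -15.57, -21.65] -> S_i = 2.67 + -6.08*i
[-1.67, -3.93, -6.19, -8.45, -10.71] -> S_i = -1.67 + -2.26*i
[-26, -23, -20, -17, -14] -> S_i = -26 + 3*i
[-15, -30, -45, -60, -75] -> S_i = -15 + -15*i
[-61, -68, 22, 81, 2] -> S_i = Random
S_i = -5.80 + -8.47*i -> [-5.8, -14.27, -22.74, -31.21, -39.68]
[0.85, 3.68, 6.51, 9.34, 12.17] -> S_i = 0.85 + 2.83*i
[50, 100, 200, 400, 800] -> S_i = 50*2^i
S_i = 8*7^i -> [8, 56, 392, 2744, 19208]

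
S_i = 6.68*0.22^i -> [6.68, 1.47, 0.32, 0.07, 0.02]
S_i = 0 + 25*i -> [0, 25, 50, 75, 100]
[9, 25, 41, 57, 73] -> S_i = 9 + 16*i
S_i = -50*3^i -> [-50, -150, -450, -1350, -4050]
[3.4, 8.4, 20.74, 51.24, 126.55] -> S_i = 3.40*2.47^i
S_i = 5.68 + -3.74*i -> [5.68, 1.94, -1.8, -5.54, -9.28]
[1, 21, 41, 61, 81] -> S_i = 1 + 20*i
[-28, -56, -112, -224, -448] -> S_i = -28*2^i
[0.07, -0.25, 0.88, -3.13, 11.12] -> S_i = 0.07*(-3.55)^i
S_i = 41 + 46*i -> [41, 87, 133, 179, 225]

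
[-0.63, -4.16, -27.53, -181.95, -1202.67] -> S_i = -0.63*6.61^i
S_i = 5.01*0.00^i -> [5.01, 0.0, 0.0, 0.0, 0.0]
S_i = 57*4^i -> [57, 228, 912, 3648, 14592]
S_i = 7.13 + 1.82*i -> [7.13, 8.95, 10.77, 12.59, 14.41]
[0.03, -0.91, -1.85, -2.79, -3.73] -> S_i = 0.03 + -0.94*i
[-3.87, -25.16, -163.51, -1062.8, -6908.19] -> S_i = -3.87*6.50^i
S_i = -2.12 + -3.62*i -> [-2.12, -5.74, -9.36, -12.98, -16.6]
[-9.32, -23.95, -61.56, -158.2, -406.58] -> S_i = -9.32*2.57^i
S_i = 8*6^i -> [8, 48, 288, 1728, 10368]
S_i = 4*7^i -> [4, 28, 196, 1372, 9604]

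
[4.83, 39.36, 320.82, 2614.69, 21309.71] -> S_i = 4.83*8.15^i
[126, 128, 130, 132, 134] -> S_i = 126 + 2*i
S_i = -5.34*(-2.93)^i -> [-5.34, 15.65, -45.84, 134.32, -393.56]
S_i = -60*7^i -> [-60, -420, -2940, -20580, -144060]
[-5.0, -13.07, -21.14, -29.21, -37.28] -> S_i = -5.00 + -8.07*i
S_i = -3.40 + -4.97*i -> [-3.4, -8.37, -13.34, -18.31, -23.28]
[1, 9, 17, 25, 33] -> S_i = 1 + 8*i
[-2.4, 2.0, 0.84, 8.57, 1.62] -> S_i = Random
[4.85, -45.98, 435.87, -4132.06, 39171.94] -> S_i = 4.85*(-9.48)^i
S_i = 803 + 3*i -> [803, 806, 809, 812, 815]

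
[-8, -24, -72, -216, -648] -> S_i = -8*3^i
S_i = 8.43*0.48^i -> [8.43, 4.05, 1.94, 0.93, 0.45]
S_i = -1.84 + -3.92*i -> [-1.84, -5.76, -9.68, -13.6, -17.52]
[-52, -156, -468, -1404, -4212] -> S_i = -52*3^i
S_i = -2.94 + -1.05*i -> [-2.94, -3.99, -5.04, -6.09, -7.14]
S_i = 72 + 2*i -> [72, 74, 76, 78, 80]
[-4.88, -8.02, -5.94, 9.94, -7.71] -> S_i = Random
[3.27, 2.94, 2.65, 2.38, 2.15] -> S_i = 3.27*0.90^i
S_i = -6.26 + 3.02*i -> [-6.26, -3.24, -0.22, 2.8, 5.82]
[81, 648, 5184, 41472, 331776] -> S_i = 81*8^i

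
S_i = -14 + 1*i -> [-14, -13, -12, -11, -10]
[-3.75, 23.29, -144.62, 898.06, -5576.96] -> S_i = -3.75*(-6.21)^i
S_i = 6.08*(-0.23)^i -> [6.08, -1.4, 0.32, -0.07, 0.02]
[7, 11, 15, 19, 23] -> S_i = 7 + 4*i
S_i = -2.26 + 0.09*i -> [-2.26, -2.17, -2.08, -1.99, -1.9]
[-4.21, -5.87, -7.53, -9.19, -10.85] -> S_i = -4.21 + -1.66*i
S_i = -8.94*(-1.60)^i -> [-8.94, 14.3, -22.89, 36.62, -58.59]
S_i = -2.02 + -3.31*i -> [-2.02, -5.33, -8.64, -11.95, -15.26]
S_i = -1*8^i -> [-1, -8, -64, -512, -4096]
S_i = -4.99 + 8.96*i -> [-4.99, 3.97, 12.93, 21.89, 30.85]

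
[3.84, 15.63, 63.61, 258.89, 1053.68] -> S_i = 3.84*4.07^i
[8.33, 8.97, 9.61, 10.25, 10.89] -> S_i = 8.33 + 0.64*i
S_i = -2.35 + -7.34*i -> [-2.35, -9.69, -17.03, -24.37, -31.71]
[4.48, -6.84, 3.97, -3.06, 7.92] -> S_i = Random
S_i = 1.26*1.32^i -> [1.26, 1.66, 2.2, 2.9, 3.83]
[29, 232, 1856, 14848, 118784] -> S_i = 29*8^i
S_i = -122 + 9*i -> [-122, -113, -104, -95, -86]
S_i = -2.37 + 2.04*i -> [-2.37, -0.33, 1.71, 3.75, 5.79]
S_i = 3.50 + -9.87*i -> [3.5, -6.37, -16.24, -26.11, -35.98]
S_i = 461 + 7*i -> [461, 468, 475, 482, 489]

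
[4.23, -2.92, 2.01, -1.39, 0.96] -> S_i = 4.23*(-0.69)^i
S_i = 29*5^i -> [29, 145, 725, 3625, 18125]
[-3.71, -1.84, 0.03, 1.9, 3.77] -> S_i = -3.71 + 1.87*i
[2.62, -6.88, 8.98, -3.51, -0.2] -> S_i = Random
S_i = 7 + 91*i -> [7, 98, 189, 280, 371]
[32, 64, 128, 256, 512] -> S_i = 32*2^i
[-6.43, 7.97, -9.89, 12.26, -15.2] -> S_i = -6.43*(-1.24)^i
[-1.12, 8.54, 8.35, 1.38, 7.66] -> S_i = Random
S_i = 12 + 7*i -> [12, 19, 26, 33, 40]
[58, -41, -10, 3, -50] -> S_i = Random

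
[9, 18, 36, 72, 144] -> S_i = 9*2^i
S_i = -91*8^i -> [-91, -728, -5824, -46592, -372736]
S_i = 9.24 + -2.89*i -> [9.24, 6.35, 3.46, 0.57, -2.32]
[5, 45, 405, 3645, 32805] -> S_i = 5*9^i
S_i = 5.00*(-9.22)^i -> [5.0, -46.1, 425.04, -3918.89, 36132.14]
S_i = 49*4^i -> [49, 196, 784, 3136, 12544]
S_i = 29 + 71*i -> [29, 100, 171, 242, 313]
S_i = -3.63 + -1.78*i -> [-3.63, -5.41, -7.19, -8.97, -10.75]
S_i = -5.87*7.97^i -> [-5.87, -46.78, -372.87, -2971.76, -23684.89]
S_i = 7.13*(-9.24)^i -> [7.13, -65.88, 608.74, -5624.78, 51972.96]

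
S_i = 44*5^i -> [44, 220, 1100, 5500, 27500]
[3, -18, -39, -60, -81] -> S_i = 3 + -21*i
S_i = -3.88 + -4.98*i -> [-3.88, -8.86, -13.84, -18.82, -23.8]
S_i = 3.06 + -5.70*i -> [3.06, -2.64, -8.34, -14.04, -19.74]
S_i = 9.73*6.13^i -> [9.73, 59.64, 365.62, 2241.27, 13738.99]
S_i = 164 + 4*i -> [164, 168, 172, 176, 180]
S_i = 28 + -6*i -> [28, 22, 16, 10, 4]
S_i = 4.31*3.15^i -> [4.31, 13.58, 42.77, 134.71, 424.35]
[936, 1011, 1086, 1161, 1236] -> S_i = 936 + 75*i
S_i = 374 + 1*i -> [374, 375, 376, 377, 378]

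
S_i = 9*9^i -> [9, 81, 729, 6561, 59049]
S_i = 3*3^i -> [3, 9, 27, 81, 243]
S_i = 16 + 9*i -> [16, 25, 34, 43, 52]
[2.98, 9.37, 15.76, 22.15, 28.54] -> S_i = 2.98 + 6.39*i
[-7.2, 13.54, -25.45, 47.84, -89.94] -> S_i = -7.20*(-1.88)^i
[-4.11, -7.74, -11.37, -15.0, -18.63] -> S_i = -4.11 + -3.63*i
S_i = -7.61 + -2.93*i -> [-7.61, -10.54, -13.47, -16.4, -19.33]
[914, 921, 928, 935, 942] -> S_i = 914 + 7*i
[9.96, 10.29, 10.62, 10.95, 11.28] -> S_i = 9.96 + 0.33*i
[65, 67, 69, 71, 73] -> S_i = 65 + 2*i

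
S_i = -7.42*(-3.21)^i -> [-7.42, 23.82, -76.46, 245.43, -787.81]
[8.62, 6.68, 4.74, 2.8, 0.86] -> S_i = 8.62 + -1.94*i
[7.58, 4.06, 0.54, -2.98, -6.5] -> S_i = 7.58 + -3.52*i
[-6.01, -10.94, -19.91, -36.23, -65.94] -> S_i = -6.01*1.82^i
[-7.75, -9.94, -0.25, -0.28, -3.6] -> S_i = Random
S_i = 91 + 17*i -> [91, 108, 125, 142, 159]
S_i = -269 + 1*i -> [-269, -268, -267, -266, -265]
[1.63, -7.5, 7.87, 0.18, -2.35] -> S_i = Random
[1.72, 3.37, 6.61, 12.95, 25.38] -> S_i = 1.72*1.96^i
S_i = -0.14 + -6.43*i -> [-0.14, -6.57, -13.0, -19.43, -25.86]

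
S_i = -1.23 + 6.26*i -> [-1.23, 5.03, 11.29, 17.55, 23.81]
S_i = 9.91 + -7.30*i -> [9.91, 2.61, -4.69, -11.99, -19.29]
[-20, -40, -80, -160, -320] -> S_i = -20*2^i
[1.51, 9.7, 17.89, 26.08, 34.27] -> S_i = 1.51 + 8.19*i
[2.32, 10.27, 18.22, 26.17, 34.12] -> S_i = 2.32 + 7.95*i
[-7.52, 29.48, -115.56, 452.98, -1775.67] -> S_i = -7.52*(-3.92)^i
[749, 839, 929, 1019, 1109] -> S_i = 749 + 90*i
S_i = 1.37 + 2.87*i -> [1.37, 4.24, 7.11, 9.98, 12.85]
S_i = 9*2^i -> [9, 18, 36, 72, 144]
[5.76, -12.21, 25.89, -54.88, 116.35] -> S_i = 5.76*(-2.12)^i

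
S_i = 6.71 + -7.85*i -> [6.71, -1.14, -8.99, -16.84, -24.69]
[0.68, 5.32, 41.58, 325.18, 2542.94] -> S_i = 0.68*7.82^i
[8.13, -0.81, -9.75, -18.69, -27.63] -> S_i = 8.13 + -8.94*i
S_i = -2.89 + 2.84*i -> [-2.89, -0.05, 2.79, 5.63, 8.47]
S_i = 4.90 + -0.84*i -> [4.9, 4.06, 3.22, 2.38, 1.54]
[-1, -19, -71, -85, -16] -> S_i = Random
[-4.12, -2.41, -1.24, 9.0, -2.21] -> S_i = Random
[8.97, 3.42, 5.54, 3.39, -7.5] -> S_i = Random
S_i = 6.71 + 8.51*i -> [6.71, 15.22, 23.73, 32.24, 40.75]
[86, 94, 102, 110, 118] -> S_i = 86 + 8*i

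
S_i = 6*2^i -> [6, 12, 24, 48, 96]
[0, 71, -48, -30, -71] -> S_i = Random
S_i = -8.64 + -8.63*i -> [-8.64, -17.27, -25.9, -34.53, -43.16]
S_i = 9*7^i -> [9, 63, 441, 3087, 21609]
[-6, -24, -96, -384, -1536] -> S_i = -6*4^i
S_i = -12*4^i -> [-12, -48, -192, -768, -3072]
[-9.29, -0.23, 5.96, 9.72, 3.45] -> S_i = Random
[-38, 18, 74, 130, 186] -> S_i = -38 + 56*i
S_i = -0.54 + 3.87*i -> [-0.54, 3.33, 7.2, 11.07, 14.94]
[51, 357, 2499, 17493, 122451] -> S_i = 51*7^i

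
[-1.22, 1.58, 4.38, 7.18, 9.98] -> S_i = -1.22 + 2.80*i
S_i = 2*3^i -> [2, 6, 18, 54, 162]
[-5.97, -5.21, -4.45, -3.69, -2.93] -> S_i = -5.97 + 0.76*i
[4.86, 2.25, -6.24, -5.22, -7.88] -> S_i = Random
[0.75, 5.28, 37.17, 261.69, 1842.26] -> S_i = 0.75*7.04^i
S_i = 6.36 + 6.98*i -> [6.36, 13.34, 20.32, 27.3, 34.28]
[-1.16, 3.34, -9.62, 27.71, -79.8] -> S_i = -1.16*(-2.88)^i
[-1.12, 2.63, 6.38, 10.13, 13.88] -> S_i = -1.12 + 3.75*i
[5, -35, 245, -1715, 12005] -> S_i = 5*-7^i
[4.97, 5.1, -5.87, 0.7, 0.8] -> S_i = Random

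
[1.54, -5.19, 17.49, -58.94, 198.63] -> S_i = 1.54*(-3.37)^i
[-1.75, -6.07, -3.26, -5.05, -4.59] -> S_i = Random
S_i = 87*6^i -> [87, 522, 3132, 18792, 112752]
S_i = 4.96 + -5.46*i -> [4.96, -0.5, -5.96, -11.42, -16.88]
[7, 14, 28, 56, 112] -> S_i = 7*2^i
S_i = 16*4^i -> [16, 64, 256, 1024, 4096]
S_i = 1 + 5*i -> [1, 6, 11, 16, 21]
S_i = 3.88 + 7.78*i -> [3.88, 11.66, 19.44, 27.22, 35.0]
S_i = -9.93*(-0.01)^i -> [-9.93, 0.1, -0.0, 0.0, -0.0]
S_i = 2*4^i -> [2, 8, 32, 128, 512]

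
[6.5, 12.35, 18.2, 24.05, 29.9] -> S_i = 6.50 + 5.85*i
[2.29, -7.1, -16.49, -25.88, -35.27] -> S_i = 2.29 + -9.39*i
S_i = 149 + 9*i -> [149, 158, 167, 176, 185]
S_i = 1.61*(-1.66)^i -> [1.61, -2.67, 4.44, -7.36, 12.23]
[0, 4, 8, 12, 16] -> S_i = 0 + 4*i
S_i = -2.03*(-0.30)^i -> [-2.03, 0.61, -0.18, 0.05, -0.02]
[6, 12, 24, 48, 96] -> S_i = 6*2^i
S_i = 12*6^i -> [12, 72, 432, 2592, 15552]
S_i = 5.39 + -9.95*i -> [5.39, -4.56, -14.51, -24.46, -34.41]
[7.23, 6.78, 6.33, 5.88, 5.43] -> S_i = 7.23 + -0.45*i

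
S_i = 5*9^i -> [5, 45, 405, 3645, 32805]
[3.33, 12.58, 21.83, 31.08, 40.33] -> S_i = 3.33 + 9.25*i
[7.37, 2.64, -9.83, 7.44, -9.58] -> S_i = Random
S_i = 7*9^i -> [7, 63, 567, 5103, 45927]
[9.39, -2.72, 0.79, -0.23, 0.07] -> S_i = 9.39*(-0.29)^i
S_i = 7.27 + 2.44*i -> [7.27, 9.71, 12.15, 14.59, 17.03]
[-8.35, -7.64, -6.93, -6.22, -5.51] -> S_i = -8.35 + 0.71*i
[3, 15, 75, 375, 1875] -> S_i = 3*5^i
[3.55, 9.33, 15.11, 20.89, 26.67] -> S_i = 3.55 + 5.78*i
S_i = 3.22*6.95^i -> [3.22, 22.38, 155.53, 1080.96, 7512.68]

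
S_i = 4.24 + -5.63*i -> [4.24, -1.39, -7.02, -12.65, -18.28]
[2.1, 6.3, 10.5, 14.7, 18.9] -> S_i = 2.10 + 4.20*i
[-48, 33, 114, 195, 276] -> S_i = -48 + 81*i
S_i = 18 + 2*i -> [18, 20, 22, 24, 26]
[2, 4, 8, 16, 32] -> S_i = 2*2^i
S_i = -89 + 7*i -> [-89, -82, -75, -68, -61]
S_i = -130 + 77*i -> [-130, -53, 24, 101, 178]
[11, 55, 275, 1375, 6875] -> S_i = 11*5^i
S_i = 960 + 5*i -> [960, 965, 970, 975, 980]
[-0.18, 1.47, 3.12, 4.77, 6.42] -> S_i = -0.18 + 1.65*i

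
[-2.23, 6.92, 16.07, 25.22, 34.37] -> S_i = -2.23 + 9.15*i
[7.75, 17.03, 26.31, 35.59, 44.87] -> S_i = 7.75 + 9.28*i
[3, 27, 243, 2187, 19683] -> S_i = 3*9^i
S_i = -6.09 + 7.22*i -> [-6.09, 1.13, 8.35, 15.57, 22.79]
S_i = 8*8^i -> [8, 64, 512, 4096, 32768]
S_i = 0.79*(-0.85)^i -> [0.79, -0.67, 0.57, -0.49, 0.41]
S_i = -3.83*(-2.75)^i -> [-3.83, 10.53, -28.96, 79.65, -219.04]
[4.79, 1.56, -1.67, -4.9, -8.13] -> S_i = 4.79 + -3.23*i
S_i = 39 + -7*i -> [39, 32, 25, 18, 11]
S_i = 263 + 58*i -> [263, 321, 379, 437, 495]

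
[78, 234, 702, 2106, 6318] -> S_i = 78*3^i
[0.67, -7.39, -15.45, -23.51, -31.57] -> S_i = 0.67 + -8.06*i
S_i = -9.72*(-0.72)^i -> [-9.72, 7.0, -5.04, 3.63, -2.61]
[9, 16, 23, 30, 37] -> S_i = 9 + 7*i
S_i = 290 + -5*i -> [290, 285, 280, 275, 270]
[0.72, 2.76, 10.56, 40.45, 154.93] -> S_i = 0.72*3.83^i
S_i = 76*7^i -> [76, 532, 3724, 26068, 182476]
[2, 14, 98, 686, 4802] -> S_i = 2*7^i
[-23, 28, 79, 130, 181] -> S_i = -23 + 51*i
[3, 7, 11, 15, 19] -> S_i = 3 + 4*i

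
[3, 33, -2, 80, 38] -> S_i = Random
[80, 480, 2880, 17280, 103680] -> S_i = 80*6^i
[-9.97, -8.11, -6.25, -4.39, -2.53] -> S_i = -9.97 + 1.86*i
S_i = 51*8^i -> [51, 408, 3264, 26112, 208896]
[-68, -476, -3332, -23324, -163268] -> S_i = -68*7^i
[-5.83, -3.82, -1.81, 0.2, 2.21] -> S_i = -5.83 + 2.01*i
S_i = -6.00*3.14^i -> [-6.0, -18.84, -59.16, -185.75, -583.27]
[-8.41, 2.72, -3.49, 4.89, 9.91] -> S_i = Random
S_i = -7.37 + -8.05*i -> [-7.37, -15.42, -23.47, -31.52, -39.57]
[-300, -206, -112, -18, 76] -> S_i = -300 + 94*i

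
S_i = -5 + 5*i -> [-5, 0, 5, 10, 15]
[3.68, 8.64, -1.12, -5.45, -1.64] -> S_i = Random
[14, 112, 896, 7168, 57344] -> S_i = 14*8^i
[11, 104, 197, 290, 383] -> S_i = 11 + 93*i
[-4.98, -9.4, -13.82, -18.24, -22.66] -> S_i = -4.98 + -4.42*i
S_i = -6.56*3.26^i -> [-6.56, -21.39, -69.72, -227.28, -740.92]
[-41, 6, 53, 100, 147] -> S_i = -41 + 47*i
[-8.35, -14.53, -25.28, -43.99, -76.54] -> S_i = -8.35*1.74^i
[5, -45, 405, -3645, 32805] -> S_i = 5*-9^i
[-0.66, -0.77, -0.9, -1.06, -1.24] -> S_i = -0.66*1.17^i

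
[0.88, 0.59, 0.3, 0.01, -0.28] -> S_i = 0.88 + -0.29*i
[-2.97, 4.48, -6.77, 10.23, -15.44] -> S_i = -2.97*(-1.51)^i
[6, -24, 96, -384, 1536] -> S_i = 6*-4^i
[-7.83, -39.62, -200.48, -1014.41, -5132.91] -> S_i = -7.83*5.06^i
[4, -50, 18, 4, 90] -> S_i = Random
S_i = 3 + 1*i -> [3, 4, 5, 6, 7]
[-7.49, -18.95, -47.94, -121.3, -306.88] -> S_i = -7.49*2.53^i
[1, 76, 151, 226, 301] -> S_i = 1 + 75*i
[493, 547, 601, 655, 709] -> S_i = 493 + 54*i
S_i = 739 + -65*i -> [739, 674, 609, 544, 479]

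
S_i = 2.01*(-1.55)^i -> [2.01, -3.12, 4.83, -7.48, 11.6]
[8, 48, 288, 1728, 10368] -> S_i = 8*6^i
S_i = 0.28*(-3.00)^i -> [0.28, -0.84, 2.52, -7.56, 22.68]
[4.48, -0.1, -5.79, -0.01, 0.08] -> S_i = Random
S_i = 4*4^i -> [4, 16, 64, 256, 1024]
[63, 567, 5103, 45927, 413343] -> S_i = 63*9^i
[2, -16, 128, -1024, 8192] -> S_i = 2*-8^i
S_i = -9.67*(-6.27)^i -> [-9.67, 60.63, -380.16, 2383.58, -14945.02]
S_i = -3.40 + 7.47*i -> [-3.4, 4.07, 11.54, 19.01, 26.48]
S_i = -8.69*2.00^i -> [-8.69, -17.38, -34.76, -69.52, -139.04]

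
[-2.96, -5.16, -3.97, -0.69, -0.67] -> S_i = Random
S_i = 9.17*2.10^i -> [9.17, 19.26, 40.44, 84.92, 178.34]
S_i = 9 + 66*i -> [9, 75, 141, 207, 273]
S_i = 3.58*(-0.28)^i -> [3.58, -1.0, 0.28, -0.08, 0.02]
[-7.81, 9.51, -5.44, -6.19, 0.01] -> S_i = Random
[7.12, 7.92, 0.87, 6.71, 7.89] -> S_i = Random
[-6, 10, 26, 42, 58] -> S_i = -6 + 16*i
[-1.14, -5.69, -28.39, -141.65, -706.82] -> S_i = -1.14*4.99^i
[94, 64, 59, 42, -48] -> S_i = Random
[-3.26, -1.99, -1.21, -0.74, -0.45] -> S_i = -3.26*0.61^i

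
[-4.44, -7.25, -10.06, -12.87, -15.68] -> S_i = -4.44 + -2.81*i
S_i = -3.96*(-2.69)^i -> [-3.96, 10.65, -28.65, 77.08, -207.35]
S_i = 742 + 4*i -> [742, 746, 750, 754, 758]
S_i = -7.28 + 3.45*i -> [-7.28, -3.83, -0.38, 3.07, 6.52]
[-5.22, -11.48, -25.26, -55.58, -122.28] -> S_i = -5.22*2.20^i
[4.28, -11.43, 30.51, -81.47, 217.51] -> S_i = 4.28*(-2.67)^i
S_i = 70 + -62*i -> [70, 8, -54, -116, -178]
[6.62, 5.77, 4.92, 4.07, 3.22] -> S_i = 6.62 + -0.85*i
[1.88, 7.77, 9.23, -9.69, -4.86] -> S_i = Random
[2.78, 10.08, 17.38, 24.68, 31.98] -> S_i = 2.78 + 7.30*i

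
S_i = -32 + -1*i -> [-32, -33, -34, -35, -36]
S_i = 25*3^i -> [25, 75, 225, 675, 2025]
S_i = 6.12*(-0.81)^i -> [6.12, -4.96, 4.02, -3.25, 2.63]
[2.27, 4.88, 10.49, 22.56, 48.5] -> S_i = 2.27*2.15^i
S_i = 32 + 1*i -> [32, 33, 34, 35, 36]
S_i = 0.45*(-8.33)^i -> [0.45, -3.75, 31.23, -260.1, 2166.67]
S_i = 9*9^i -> [9, 81, 729, 6561, 59049]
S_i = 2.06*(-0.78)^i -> [2.06, -1.61, 1.25, -0.98, 0.76]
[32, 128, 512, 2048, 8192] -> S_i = 32*4^i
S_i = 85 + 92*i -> [85, 177, 269, 361, 453]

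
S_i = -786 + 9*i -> [-786, -777, -768, -759, -750]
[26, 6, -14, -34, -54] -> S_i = 26 + -20*i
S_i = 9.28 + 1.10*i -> [9.28, 10.38, 11.48, 12.58, 13.68]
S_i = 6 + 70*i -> [6, 76, 146, 216, 286]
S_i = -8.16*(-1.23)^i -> [-8.16, 10.04, -12.35, 15.18, -18.68]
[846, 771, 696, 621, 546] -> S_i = 846 + -75*i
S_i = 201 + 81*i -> [201, 282, 363, 444, 525]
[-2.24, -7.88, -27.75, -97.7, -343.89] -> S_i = -2.24*3.52^i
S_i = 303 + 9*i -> [303, 312, 321, 330, 339]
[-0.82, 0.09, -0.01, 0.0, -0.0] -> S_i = -0.82*(-0.11)^i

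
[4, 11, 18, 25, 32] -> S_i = 4 + 7*i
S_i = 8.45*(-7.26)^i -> [8.45, -61.35, 445.38, -3233.45, 23474.87]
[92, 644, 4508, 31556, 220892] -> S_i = 92*7^i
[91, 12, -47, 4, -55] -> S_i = Random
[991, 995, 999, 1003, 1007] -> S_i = 991 + 4*i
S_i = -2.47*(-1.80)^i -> [-2.47, 4.45, -8.0, 14.41, -25.93]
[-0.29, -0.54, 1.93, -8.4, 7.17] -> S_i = Random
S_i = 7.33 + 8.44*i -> [7.33, 15.77, 24.21, 32.65, 41.09]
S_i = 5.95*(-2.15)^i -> [5.95, -12.79, 27.5, -59.13, 127.14]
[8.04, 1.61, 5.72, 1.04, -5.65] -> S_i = Random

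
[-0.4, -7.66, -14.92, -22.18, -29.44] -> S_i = -0.40 + -7.26*i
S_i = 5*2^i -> [5, 10, 20, 40, 80]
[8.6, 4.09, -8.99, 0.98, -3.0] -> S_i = Random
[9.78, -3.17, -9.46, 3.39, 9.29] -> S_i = Random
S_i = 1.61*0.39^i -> [1.61, 0.63, 0.24, 0.1, 0.04]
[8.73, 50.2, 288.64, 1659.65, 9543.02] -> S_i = 8.73*5.75^i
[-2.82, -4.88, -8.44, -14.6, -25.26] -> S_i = -2.82*1.73^i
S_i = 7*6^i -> [7, 42, 252, 1512, 9072]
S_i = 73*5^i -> [73, 365, 1825, 9125, 45625]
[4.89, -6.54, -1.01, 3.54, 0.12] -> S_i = Random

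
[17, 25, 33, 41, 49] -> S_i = 17 + 8*i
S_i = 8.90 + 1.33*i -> [8.9, 10.23, 11.56, 12.89, 14.22]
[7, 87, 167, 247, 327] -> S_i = 7 + 80*i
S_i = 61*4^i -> [61, 244, 976, 3904, 15616]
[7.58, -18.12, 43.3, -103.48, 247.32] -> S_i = 7.58*(-2.39)^i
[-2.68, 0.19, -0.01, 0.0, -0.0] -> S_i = -2.68*(-0.07)^i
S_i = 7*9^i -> [7, 63, 567, 5103, 45927]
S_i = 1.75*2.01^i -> [1.75, 3.52, 7.07, 14.21, 28.56]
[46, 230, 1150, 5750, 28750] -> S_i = 46*5^i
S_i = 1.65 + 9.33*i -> [1.65, 10.98, 20.31, 29.64, 38.97]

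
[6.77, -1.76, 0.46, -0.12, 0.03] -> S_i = 6.77*(-0.26)^i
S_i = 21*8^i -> [21, 168, 1344, 10752, 86016]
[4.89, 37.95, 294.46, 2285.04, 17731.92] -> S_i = 4.89*7.76^i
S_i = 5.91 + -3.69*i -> [5.91, 2.22, -1.47, -5.16, -8.85]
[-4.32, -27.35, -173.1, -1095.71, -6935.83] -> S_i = -4.32*6.33^i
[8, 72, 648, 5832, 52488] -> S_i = 8*9^i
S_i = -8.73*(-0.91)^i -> [-8.73, 7.94, -7.23, 6.58, -5.99]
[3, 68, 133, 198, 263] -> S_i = 3 + 65*i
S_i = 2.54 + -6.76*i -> [2.54, -4.22, -10.98, -17.74, -24.5]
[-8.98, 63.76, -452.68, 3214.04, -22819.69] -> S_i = -8.98*(-7.10)^i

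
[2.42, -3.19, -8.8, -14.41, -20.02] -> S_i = 2.42 + -5.61*i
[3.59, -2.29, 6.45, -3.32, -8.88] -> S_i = Random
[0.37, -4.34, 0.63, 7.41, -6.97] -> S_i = Random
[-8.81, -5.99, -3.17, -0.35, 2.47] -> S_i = -8.81 + 2.82*i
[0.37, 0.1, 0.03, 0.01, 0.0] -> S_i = 0.37*0.28^i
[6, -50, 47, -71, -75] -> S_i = Random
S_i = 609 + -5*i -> [609, 604, 599, 594, 589]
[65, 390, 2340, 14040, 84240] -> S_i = 65*6^i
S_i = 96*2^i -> [96, 192, 384, 768, 1536]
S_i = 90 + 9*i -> [90, 99, 108, 117, 126]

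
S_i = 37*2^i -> [37, 74, 148, 296, 592]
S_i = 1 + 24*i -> [1, 25, 49, 73, 97]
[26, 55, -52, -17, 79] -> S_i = Random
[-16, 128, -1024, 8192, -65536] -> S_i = -16*-8^i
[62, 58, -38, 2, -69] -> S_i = Random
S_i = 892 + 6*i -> [892, 898, 904, 910, 916]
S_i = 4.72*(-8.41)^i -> [4.72, -39.7, 333.84, -2807.57, 23611.63]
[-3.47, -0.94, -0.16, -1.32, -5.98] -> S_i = Random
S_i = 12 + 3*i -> [12, 15, 18, 21, 24]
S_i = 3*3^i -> [3, 9, 27, 81, 243]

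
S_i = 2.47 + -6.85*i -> [2.47, -4.38, -11.23, -18.08, -24.93]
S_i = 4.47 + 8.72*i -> [4.47, 13.19, 21.91, 30.63, 39.35]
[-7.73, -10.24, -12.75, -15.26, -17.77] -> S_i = -7.73 + -2.51*i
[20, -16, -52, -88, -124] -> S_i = 20 + -36*i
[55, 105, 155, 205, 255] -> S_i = 55 + 50*i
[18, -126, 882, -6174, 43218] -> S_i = 18*-7^i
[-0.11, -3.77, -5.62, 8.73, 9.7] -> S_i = Random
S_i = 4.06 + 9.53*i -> [4.06, 13.59, 23.12, 32.65, 42.18]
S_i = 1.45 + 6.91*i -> [1.45, 8.36, 15.27, 22.18, 29.09]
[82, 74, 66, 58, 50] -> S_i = 82 + -8*i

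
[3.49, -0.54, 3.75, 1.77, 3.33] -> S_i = Random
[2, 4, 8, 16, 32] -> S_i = 2*2^i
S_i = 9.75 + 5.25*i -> [9.75, 15.0, 20.25, 25.5, 30.75]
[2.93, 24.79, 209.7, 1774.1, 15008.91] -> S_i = 2.93*8.46^i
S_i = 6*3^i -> [6, 18, 54, 162, 486]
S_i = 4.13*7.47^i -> [4.13, 30.85, 230.46, 1721.52, 12859.75]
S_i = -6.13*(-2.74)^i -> [-6.13, 16.8, -46.02, 126.1, -345.51]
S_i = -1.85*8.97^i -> [-1.85, -16.59, -148.85, -1335.21, -11976.82]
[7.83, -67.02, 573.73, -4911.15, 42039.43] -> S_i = 7.83*(-8.56)^i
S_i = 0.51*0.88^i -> [0.51, 0.45, 0.39, 0.35, 0.31]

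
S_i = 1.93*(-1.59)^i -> [1.93, -3.07, 4.88, -7.76, 12.34]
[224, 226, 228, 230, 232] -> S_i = 224 + 2*i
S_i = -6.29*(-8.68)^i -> [-6.29, 54.6, -473.9, 4113.48, -35705.04]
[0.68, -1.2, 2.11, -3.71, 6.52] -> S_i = 0.68*(-1.76)^i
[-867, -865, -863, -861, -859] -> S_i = -867 + 2*i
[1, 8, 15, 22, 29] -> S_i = 1 + 7*i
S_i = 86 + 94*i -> [86, 180, 274, 368, 462]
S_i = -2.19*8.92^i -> [-2.19, -19.53, -174.25, -1554.31, -13864.48]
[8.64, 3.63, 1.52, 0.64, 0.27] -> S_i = 8.64*0.42^i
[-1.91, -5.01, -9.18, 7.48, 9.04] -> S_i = Random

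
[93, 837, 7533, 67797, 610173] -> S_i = 93*9^i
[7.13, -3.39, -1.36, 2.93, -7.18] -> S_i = Random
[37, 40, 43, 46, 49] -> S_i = 37 + 3*i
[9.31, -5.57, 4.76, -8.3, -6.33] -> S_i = Random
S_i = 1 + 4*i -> [1, 5, 9, 13, 17]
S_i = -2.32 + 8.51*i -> [-2.32, 6.19, 14.7, 23.21, 31.72]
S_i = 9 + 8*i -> [9, 17, 25, 33, 41]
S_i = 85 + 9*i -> [85, 94, 103, 112, 121]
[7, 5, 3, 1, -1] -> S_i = 7 + -2*i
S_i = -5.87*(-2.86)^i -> [-5.87, 16.79, -48.01, 137.32, -392.74]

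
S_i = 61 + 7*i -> [61, 68, 75, 82, 89]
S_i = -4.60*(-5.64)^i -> [-4.6, 25.94, -146.32, 825.27, -4654.51]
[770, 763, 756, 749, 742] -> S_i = 770 + -7*i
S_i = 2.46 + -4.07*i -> [2.46, -1.61, -5.68, -9.75, -13.82]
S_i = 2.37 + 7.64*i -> [2.37, 10.01, 17.65, 25.29, 32.93]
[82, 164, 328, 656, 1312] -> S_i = 82*2^i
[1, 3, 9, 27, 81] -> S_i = 1*3^i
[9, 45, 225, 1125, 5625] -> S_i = 9*5^i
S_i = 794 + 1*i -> [794, 795, 796, 797, 798]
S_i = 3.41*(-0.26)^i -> [3.41, -0.89, 0.23, -0.06, 0.02]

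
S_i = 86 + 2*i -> [86, 88, 90, 92, 94]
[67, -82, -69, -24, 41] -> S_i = Random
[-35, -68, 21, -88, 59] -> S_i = Random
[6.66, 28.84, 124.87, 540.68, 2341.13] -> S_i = 6.66*4.33^i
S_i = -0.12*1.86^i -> [-0.12, -0.22, -0.42, -0.77, -1.44]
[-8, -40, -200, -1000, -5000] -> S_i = -8*5^i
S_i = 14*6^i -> [14, 84, 504, 3024, 18144]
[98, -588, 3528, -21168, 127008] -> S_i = 98*-6^i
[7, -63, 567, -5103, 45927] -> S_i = 7*-9^i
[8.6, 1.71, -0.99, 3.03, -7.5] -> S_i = Random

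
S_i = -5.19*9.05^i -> [-5.19, -46.97, -425.07, -3846.92, -34814.62]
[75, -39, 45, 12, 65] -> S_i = Random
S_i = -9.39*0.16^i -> [-9.39, -1.5, -0.24, -0.04, -0.01]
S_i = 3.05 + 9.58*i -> [3.05, 12.63, 22.21, 31.79, 41.37]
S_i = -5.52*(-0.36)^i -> [-5.52, 1.99, -0.72, 0.26, -0.09]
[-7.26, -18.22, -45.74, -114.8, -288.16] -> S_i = -7.26*2.51^i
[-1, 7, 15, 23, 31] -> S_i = -1 + 8*i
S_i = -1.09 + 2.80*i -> [-1.09, 1.71, 4.51, 7.31, 10.11]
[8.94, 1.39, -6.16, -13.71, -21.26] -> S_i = 8.94 + -7.55*i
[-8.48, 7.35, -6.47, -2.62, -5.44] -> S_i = Random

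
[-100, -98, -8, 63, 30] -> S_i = Random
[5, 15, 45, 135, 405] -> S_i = 5*3^i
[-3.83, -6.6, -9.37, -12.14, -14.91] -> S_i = -3.83 + -2.77*i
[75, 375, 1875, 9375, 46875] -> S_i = 75*5^i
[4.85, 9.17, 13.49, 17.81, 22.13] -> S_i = 4.85 + 4.32*i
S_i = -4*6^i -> [-4, -24, -144, -864, -5184]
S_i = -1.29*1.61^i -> [-1.29, -2.08, -3.34, -5.38, -8.67]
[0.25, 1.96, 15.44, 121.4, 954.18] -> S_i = 0.25*7.86^i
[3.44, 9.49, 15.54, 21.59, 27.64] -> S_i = 3.44 + 6.05*i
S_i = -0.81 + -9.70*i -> [-0.81, -10.51, -20.21, -29.91, -39.61]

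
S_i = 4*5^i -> [4, 20, 100, 500, 2500]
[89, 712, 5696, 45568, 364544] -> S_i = 89*8^i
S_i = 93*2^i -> [93, 186, 372, 744, 1488]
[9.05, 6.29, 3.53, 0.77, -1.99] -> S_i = 9.05 + -2.76*i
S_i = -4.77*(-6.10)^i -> [-4.77, 29.1, -177.49, 1082.7, -6604.47]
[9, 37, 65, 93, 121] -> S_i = 9 + 28*i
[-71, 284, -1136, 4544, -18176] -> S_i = -71*-4^i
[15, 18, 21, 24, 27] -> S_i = 15 + 3*i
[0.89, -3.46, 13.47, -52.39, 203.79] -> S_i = 0.89*(-3.89)^i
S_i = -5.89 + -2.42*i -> [-5.89, -8.31, -10.73, -13.15, -15.57]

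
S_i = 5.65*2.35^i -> [5.65, 13.28, 31.2, 73.32, 172.31]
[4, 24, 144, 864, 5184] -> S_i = 4*6^i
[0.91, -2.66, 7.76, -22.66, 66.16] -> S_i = 0.91*(-2.92)^i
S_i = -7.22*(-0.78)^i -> [-7.22, 5.63, -4.39, 3.43, -2.67]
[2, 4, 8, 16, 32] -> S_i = 2*2^i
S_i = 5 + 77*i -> [5, 82, 159, 236, 313]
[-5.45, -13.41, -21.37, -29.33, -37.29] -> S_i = -5.45 + -7.96*i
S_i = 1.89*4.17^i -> [1.89, 7.88, 32.87, 137.05, 571.49]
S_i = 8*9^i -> [8, 72, 648, 5832, 52488]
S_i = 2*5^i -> [2, 10, 50, 250, 1250]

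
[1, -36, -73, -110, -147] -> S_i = 1 + -37*i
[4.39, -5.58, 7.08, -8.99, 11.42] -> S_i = 4.39*(-1.27)^i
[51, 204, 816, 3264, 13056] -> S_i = 51*4^i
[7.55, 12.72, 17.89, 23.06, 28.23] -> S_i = 7.55 + 5.17*i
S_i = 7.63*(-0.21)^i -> [7.63, -1.6, 0.34, -0.07, 0.01]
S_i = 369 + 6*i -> [369, 375, 381, 387, 393]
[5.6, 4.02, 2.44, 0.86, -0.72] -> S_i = 5.60 + -1.58*i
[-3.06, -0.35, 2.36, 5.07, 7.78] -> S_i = -3.06 + 2.71*i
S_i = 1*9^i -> [1, 9, 81, 729, 6561]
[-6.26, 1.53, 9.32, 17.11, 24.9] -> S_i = -6.26 + 7.79*i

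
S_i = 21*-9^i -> [21, -189, 1701, -15309, 137781]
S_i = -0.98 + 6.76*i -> [-0.98, 5.78, 12.54, 19.3, 26.06]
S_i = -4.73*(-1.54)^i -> [-4.73, 7.28, -11.22, 17.28, -26.6]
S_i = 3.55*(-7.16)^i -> [3.55, -25.42, 181.99, -1303.07, 9329.97]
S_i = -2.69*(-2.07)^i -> [-2.69, 5.57, -11.53, 23.86, -49.39]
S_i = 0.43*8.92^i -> [0.43, 3.84, 34.21, 305.18, 2722.25]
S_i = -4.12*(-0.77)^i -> [-4.12, 3.17, -2.44, 1.88, -1.45]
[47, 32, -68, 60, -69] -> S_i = Random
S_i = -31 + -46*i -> [-31, -77, -123, -169, -215]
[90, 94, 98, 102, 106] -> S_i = 90 + 4*i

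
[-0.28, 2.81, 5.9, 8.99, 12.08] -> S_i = -0.28 + 3.09*i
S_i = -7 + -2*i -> [-7, -9, -11, -13, -15]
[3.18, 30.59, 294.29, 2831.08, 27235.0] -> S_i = 3.18*9.62^i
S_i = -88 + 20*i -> [-88, -68, -48, -28, -8]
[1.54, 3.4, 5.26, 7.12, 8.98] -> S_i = 1.54 + 1.86*i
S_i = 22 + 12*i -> [22, 34, 46, 58, 70]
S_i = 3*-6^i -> [3, -18, 108, -648, 3888]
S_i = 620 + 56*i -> [620, 676, 732, 788, 844]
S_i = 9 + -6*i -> [9, 3, -3, -9, -15]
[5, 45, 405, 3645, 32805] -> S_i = 5*9^i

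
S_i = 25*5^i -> [25, 125, 625, 3125, 15625]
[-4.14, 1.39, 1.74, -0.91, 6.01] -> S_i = Random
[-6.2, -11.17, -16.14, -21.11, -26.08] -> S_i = -6.20 + -4.97*i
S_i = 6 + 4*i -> [6, 10, 14, 18, 22]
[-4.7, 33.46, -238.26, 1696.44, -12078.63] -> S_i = -4.70*(-7.12)^i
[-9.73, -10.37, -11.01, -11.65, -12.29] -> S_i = -9.73 + -0.64*i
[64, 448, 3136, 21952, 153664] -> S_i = 64*7^i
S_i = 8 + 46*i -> [8, 54, 100, 146, 192]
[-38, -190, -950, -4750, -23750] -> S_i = -38*5^i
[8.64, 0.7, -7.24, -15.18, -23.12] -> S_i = 8.64 + -7.94*i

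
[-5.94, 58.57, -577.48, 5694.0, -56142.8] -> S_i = -5.94*(-9.86)^i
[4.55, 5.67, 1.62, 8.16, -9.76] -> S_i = Random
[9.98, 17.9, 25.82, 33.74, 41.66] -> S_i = 9.98 + 7.92*i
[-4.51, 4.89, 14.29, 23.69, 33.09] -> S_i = -4.51 + 9.40*i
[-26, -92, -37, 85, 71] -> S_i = Random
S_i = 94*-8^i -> [94, -752, 6016, -48128, 385024]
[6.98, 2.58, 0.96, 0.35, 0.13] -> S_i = 6.98*0.37^i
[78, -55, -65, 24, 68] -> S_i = Random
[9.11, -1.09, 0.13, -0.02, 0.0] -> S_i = 9.11*(-0.12)^i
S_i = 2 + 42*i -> [2, 44, 86, 128, 170]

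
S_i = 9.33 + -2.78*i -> [9.33, 6.55, 3.77, 0.99, -1.79]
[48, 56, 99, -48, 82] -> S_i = Random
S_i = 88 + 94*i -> [88, 182, 276, 370, 464]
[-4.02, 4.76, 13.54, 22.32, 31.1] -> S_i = -4.02 + 8.78*i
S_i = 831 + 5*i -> [831, 836, 841, 846, 851]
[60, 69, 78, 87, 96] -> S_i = 60 + 9*i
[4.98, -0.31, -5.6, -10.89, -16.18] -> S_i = 4.98 + -5.29*i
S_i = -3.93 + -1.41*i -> [-3.93, -5.34, -6.75, -8.16, -9.57]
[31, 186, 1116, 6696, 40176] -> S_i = 31*6^i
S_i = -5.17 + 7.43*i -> [-5.17, 2.26, 9.69, 17.12, 24.55]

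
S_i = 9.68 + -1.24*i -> [9.68, 8.44, 7.2, 5.96, 4.72]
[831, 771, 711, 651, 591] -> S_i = 831 + -60*i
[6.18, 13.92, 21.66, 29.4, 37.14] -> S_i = 6.18 + 7.74*i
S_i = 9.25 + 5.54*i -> [9.25, 14.79, 20.33, 25.87, 31.41]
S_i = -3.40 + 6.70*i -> [-3.4, 3.3, 10.0, 16.7, 23.4]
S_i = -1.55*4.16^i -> [-1.55, -6.45, -26.82, -111.59, -464.2]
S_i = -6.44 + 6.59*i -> [-6.44, 0.15, 6.74, 13.33, 19.92]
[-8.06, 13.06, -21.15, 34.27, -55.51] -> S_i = -8.06*(-1.62)^i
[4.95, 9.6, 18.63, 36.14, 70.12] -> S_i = 4.95*1.94^i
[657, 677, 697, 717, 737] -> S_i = 657 + 20*i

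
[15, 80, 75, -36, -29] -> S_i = Random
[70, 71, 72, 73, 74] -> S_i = 70 + 1*i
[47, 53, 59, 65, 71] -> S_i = 47 + 6*i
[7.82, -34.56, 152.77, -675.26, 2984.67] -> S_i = 7.82*(-4.42)^i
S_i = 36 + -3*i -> [36, 33, 30, 27, 24]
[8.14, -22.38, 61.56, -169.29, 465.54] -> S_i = 8.14*(-2.75)^i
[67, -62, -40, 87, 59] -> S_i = Random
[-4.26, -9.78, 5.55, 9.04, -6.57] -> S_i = Random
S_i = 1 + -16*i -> [1, -15, -31, -47, -63]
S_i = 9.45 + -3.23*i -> [9.45, 6.22, 2.99, -0.24, -3.47]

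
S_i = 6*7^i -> [6, 42, 294, 2058, 14406]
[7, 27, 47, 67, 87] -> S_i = 7 + 20*i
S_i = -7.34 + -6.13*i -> [-7.34, -13.47, -19.6, -25.73, -31.86]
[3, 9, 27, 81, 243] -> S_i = 3*3^i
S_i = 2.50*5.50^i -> [2.5, 13.75, 75.62, 415.94, 2287.66]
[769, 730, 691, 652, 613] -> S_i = 769 + -39*i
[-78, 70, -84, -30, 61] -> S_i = Random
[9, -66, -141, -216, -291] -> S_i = 9 + -75*i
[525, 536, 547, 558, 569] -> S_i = 525 + 11*i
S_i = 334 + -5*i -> [334, 329, 324, 319, 314]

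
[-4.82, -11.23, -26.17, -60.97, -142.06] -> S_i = -4.82*2.33^i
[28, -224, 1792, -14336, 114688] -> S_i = 28*-8^i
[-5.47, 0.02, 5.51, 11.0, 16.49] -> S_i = -5.47 + 5.49*i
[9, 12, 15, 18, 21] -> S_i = 9 + 3*i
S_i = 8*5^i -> [8, 40, 200, 1000, 5000]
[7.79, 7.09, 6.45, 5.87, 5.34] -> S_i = 7.79*0.91^i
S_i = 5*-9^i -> [5, -45, 405, -3645, 32805]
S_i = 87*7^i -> [87, 609, 4263, 29841, 208887]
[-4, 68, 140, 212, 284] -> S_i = -4 + 72*i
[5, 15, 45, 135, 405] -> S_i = 5*3^i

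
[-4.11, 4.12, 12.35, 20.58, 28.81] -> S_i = -4.11 + 8.23*i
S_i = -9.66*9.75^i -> [-9.66, -94.18, -918.3, -8953.46, -87296.25]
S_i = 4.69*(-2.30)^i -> [4.69, -10.79, 24.81, -57.06, 131.25]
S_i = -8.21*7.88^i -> [-8.21, -64.69, -509.8, -4017.18, -31655.42]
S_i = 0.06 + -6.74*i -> [0.06, -6.68, -13.42, -20.16, -26.9]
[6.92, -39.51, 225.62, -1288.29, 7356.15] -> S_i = 6.92*(-5.71)^i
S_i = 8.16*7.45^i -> [8.16, 60.79, 452.9, 3374.11, 25137.1]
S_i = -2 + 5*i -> [-2, 3, 8, 13, 18]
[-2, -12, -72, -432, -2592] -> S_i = -2*6^i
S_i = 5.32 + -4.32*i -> [5.32, 1.0, -3.32, -7.64, -11.96]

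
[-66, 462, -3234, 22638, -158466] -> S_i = -66*-7^i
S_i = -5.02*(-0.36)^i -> [-5.02, 1.81, -0.65, 0.23, -0.08]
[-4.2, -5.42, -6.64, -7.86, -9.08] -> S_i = -4.20 + -1.22*i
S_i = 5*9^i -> [5, 45, 405, 3645, 32805]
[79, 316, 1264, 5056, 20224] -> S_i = 79*4^i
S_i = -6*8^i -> [-6, -48, -384, -3072, -24576]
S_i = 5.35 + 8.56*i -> [5.35, 13.91, 22.47, 31.03, 39.59]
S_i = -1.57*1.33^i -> [-1.57, -2.09, -2.78, -3.69, -4.91]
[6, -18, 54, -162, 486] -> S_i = 6*-3^i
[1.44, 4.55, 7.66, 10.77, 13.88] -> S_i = 1.44 + 3.11*i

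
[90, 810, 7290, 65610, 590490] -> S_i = 90*9^i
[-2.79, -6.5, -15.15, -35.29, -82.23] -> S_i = -2.79*2.33^i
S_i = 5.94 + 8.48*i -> [5.94, 14.42, 22.9, 31.38, 39.86]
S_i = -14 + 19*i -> [-14, 5, 24, 43, 62]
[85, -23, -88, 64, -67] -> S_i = Random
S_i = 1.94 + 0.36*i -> [1.94, 2.3, 2.66, 3.02, 3.38]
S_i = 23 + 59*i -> [23, 82, 141, 200, 259]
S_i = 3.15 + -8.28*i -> [3.15, -5.13, -13.41, -21.69, -29.97]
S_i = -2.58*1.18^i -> [-2.58, -3.04, -3.59, -4.24, -5.0]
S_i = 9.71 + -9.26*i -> [9.71, 0.45, -8.81, -18.07, -27.33]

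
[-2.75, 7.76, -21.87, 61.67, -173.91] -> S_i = -2.75*(-2.82)^i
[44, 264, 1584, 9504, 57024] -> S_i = 44*6^i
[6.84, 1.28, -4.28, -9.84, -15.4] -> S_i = 6.84 + -5.56*i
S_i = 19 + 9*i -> [19, 28, 37, 46, 55]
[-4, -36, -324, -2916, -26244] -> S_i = -4*9^i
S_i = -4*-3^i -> [-4, 12, -36, 108, -324]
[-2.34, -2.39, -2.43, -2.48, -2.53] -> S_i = -2.34*1.02^i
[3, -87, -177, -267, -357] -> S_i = 3 + -90*i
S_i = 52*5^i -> [52, 260, 1300, 6500, 32500]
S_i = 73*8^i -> [73, 584, 4672, 37376, 299008]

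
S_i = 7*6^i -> [7, 42, 252, 1512, 9072]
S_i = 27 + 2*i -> [27, 29, 31, 33, 35]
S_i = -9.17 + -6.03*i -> [-9.17, -15.2, -21.23, -27.26, -33.29]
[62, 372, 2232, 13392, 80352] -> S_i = 62*6^i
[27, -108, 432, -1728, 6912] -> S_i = 27*-4^i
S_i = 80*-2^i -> [80, -160, 320, -640, 1280]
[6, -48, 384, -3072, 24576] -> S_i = 6*-8^i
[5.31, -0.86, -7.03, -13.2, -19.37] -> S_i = 5.31 + -6.17*i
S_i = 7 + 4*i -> [7, 11, 15, 19, 23]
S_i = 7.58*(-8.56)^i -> [7.58, -64.88, 555.41, -4754.34, 40697.18]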